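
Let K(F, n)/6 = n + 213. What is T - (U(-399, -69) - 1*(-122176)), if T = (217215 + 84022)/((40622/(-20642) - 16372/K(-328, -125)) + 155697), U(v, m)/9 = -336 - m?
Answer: -25400126194623803/212072308379 ≈ -1.1977e+5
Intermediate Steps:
U(v, m) = -3024 - 9*m (U(v, m) = 9*(-336 - m) = -3024 - 9*m)
K(F, n) = 1278 + 6*n (K(F, n) = 6*(n + 213) = 6*(213 + n) = 1278 + 6*n)
T = 410396854164/212072308379 (T = (217215 + 84022)/((40622/(-20642) - 16372/(1278 + 6*(-125))) + 155697) = 301237/((40622*(-1/20642) - 16372/(1278 - 750)) + 155697) = 301237/((-20311/10321 - 16372/528) + 155697) = 301237/((-20311/10321 - 16372*1/528) + 155697) = 301237/((-20311/10321 - 4093/132) + 155697) = 301237/(-44924905/1362372 + 155697) = 301237/(212072308379/1362372) = 301237*(1362372/212072308379) = 410396854164/212072308379 ≈ 1.9352)
T - (U(-399, -69) - 1*(-122176)) = 410396854164/212072308379 - ((-3024 - 9*(-69)) - 1*(-122176)) = 410396854164/212072308379 - ((-3024 + 621) + 122176) = 410396854164/212072308379 - (-2403 + 122176) = 410396854164/212072308379 - 1*119773 = 410396854164/212072308379 - 119773 = -25400126194623803/212072308379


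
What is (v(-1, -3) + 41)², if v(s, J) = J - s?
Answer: 1521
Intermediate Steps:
(v(-1, -3) + 41)² = ((-3 - 1*(-1)) + 41)² = ((-3 + 1) + 41)² = (-2 + 41)² = 39² = 1521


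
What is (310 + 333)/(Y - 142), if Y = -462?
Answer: -643/604 ≈ -1.0646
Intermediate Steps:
(310 + 333)/(Y - 142) = (310 + 333)/(-462 - 142) = 643/(-604) = 643*(-1/604) = -643/604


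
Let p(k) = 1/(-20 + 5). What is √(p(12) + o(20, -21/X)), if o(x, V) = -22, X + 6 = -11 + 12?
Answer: I*√4965/15 ≈ 4.6975*I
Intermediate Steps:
X = -5 (X = -6 + (-11 + 12) = -6 + 1 = -5)
p(k) = -1/15 (p(k) = 1/(-15) = -1/15)
√(p(12) + o(20, -21/X)) = √(-1/15 - 22) = √(-331/15) = I*√4965/15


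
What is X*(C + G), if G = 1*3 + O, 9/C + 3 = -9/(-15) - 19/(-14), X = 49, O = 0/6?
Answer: -20139/73 ≈ -275.88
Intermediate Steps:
O = 0 (O = 0*(⅙) = 0)
C = -630/73 (C = 9/(-3 + (-9/(-15) - 19/(-14))) = 9/(-3 + (-9*(-1/15) - 19*(-1/14))) = 9/(-3 + (⅗ + 19/14)) = 9/(-3 + 137/70) = 9/(-73/70) = 9*(-70/73) = -630/73 ≈ -8.6301)
G = 3 (G = 1*3 + 0 = 3 + 0 = 3)
X*(C + G) = 49*(-630/73 + 3) = 49*(-411/73) = -20139/73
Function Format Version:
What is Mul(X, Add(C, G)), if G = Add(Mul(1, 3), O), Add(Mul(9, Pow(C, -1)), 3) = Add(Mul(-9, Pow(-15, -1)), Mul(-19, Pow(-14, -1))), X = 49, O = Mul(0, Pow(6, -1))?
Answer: Rational(-20139, 73) ≈ -275.88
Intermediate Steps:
O = 0 (O = Mul(0, Rational(1, 6)) = 0)
C = Rational(-630, 73) (C = Mul(9, Pow(Add(-3, Add(Mul(-9, Pow(-15, -1)), Mul(-19, Pow(-14, -1)))), -1)) = Mul(9, Pow(Add(-3, Add(Mul(-9, Rational(-1, 15)), Mul(-19, Rational(-1, 14)))), -1)) = Mul(9, Pow(Add(-3, Add(Rational(3, 5), Rational(19, 14))), -1)) = Mul(9, Pow(Add(-3, Rational(137, 70)), -1)) = Mul(9, Pow(Rational(-73, 70), -1)) = Mul(9, Rational(-70, 73)) = Rational(-630, 73) ≈ -8.6301)
G = 3 (G = Add(Mul(1, 3), 0) = Add(3, 0) = 3)
Mul(X, Add(C, G)) = Mul(49, Add(Rational(-630, 73), 3)) = Mul(49, Rational(-411, 73)) = Rational(-20139, 73)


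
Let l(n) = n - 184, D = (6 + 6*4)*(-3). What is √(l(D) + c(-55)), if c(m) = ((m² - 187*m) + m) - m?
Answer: 2*√3259 ≈ 114.18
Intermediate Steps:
D = -90 (D = (6 + 24)*(-3) = 30*(-3) = -90)
l(n) = -184 + n
c(m) = m² - 187*m (c(m) = (m² - 186*m) - m = m² - 187*m)
√(l(D) + c(-55)) = √((-184 - 90) - 55*(-187 - 55)) = √(-274 - 55*(-242)) = √(-274 + 13310) = √13036 = 2*√3259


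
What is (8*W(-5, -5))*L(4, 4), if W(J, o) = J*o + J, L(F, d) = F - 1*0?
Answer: 640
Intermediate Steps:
L(F, d) = F (L(F, d) = F + 0 = F)
W(J, o) = J + J*o
(8*W(-5, -5))*L(4, 4) = (8*(-5*(1 - 5)))*4 = (8*(-5*(-4)))*4 = (8*20)*4 = 160*4 = 640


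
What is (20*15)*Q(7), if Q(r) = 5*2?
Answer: 3000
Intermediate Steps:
Q(r) = 10
(20*15)*Q(7) = (20*15)*10 = 300*10 = 3000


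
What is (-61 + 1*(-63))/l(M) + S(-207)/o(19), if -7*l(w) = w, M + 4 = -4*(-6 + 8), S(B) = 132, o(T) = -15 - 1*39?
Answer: -673/9 ≈ -74.778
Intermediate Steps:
o(T) = -54 (o(T) = -15 - 39 = -54)
M = -12 (M = -4 - 4*(-6 + 8) = -4 - 4*2 = -4 - 8 = -12)
l(w) = -w/7
(-61 + 1*(-63))/l(M) + S(-207)/o(19) = (-61 + 1*(-63))/((-1/7*(-12))) + 132/(-54) = (-61 - 63)/(12/7) + 132*(-1/54) = -124*7/12 - 22/9 = -217/3 - 22/9 = -673/9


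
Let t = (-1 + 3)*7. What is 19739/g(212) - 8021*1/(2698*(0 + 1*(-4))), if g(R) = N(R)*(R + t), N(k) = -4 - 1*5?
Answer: -98354287/10975464 ≈ -8.9613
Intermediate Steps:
N(k) = -9 (N(k) = -4 - 5 = -9)
t = 14 (t = 2*7 = 14)
g(R) = -126 - 9*R (g(R) = -9*(R + 14) = -9*(14 + R) = -126 - 9*R)
19739/g(212) - 8021*1/(2698*(0 + 1*(-4))) = 19739/(-126 - 9*212) - 8021*1/(2698*(0 + 1*(-4))) = 19739/(-126 - 1908) - 8021*1/(2698*(0 - 4)) = 19739/(-2034) - 8021/((-4*2698)) = 19739*(-1/2034) - 8021/(-10792) = -19739/2034 - 8021*(-1/10792) = -19739/2034 + 8021/10792 = -98354287/10975464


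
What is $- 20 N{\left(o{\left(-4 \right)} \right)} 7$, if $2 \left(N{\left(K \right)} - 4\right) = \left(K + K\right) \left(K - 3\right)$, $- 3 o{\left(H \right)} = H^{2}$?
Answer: $- \frac{61040}{9} \approx -6782.2$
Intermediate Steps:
$o{\left(H \right)} = - \frac{H^{2}}{3}$
$N{\left(K \right)} = 4 + K \left(-3 + K\right)$ ($N{\left(K \right)} = 4 + \frac{\left(K + K\right) \left(K - 3\right)}{2} = 4 + \frac{2 K \left(-3 + K\right)}{2} = 4 + K \left(-3 + K\right)$)
$- 20 N{\left(o{\left(-4 \right)} \right)} 7 = - 20 \left(4 + \left(- \frac{\left(-4\right)^{2}}{3}\right)^{2} - 3 \left(- \frac{\left(-4\right)^{2}}{3}\right)\right) 7 = - 20 \left(4 + \left(\left(- \frac{1}{3}\right) 16\right)^{2} - 3 \left(\left(- \frac{1}{3}\right) 16\right)\right) 7 = - 20 \left(4 + \left(- \frac{16}{3}\right)^{2} - -16\right) 7 = - 20 \left(4 + \frac{256}{9} + 16\right) 7 = \left(-20\right) \frac{436}{9} \cdot 7 = \left(- \frac{8720}{9}\right) 7 = - \frac{61040}{9}$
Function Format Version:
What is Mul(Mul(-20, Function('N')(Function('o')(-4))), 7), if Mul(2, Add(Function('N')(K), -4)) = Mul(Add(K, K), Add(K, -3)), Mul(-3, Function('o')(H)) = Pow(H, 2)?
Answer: Rational(-61040, 9) ≈ -6782.2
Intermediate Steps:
Function('o')(H) = Mul(Rational(-1, 3), Pow(H, 2))
Function('N')(K) = Add(4, Mul(K, Add(-3, K))) (Function('N')(K) = Add(4, Mul(Rational(1, 2), Mul(Add(K, K), Add(K, -3)))) = Add(4, Mul(Rational(1, 2), Mul(Mul(2, K), Add(-3, K)))) = Add(4, Mul(Rational(1, 2), Mul(2, K, Add(-3, K)))) = Add(4, Mul(K, Add(-3, K))))
Mul(Mul(-20, Function('N')(Function('o')(-4))), 7) = Mul(Mul(-20, Add(4, Pow(Mul(Rational(-1, 3), Pow(-4, 2)), 2), Mul(-3, Mul(Rational(-1, 3), Pow(-4, 2))))), 7) = Mul(Mul(-20, Add(4, Pow(Mul(Rational(-1, 3), 16), 2), Mul(-3, Mul(Rational(-1, 3), 16)))), 7) = Mul(Mul(-20, Add(4, Pow(Rational(-16, 3), 2), Mul(-3, Rational(-16, 3)))), 7) = Mul(Mul(-20, Add(4, Rational(256, 9), 16)), 7) = Mul(Mul(-20, Rational(436, 9)), 7) = Mul(Rational(-8720, 9), 7) = Rational(-61040, 9)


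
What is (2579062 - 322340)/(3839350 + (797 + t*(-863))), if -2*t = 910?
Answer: 1128361/2116406 ≈ 0.53315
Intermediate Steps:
t = -455 (t = -1/2*910 = -455)
(2579062 - 322340)/(3839350 + (797 + t*(-863))) = (2579062 - 322340)/(3839350 + (797 - 455*(-863))) = 2256722/(3839350 + (797 + 392665)) = 2256722/(3839350 + 393462) = 2256722/4232812 = 2256722*(1/4232812) = 1128361/2116406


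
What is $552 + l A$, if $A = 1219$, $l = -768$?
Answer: $-935640$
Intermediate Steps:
$552 + l A = 552 - 936192 = -935640$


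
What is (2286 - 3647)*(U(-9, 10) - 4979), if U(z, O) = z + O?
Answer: 6775058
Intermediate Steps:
U(z, O) = O + z
(2286 - 3647)*(U(-9, 10) - 4979) = (2286 - 3647)*((10 - 9) - 4979) = -1361*(1 - 4979) = -1361*(-4978) = 6775058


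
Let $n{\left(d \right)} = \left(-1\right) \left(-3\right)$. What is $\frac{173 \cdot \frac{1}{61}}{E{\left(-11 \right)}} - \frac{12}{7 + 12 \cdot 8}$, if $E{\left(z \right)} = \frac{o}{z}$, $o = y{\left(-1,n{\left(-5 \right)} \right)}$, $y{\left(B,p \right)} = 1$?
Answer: $- \frac{196741}{6283} \approx -31.313$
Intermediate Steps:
$n{\left(d \right)} = 3$
$o = 1$
$E{\left(z \right)} = \frac{1}{z}$ ($E{\left(z \right)} = 1 \frac{1}{z} = \frac{1}{z}$)
$\frac{173 \cdot \frac{1}{61}}{E{\left(-11 \right)}} - \frac{12}{7 + 12 \cdot 8} = \frac{173 \cdot \frac{1}{61}}{\frac{1}{-11}} - \frac{12}{7 + 12 \cdot 8} = \frac{173 \cdot \frac{1}{61}}{- \frac{1}{11}} - \frac{12}{7 + 96} = \frac{173}{61} \left(-11\right) - \frac{12}{103} = - \frac{1903}{61} - \frac{12}{103} = - \frac{196741}{6283}$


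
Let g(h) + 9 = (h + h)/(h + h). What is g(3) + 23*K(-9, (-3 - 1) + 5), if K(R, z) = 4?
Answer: 84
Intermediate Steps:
g(h) = -8 (g(h) = -9 + (h + h)/(h + h) = -9 + (2*h)/((2*h)) = -9 + (2*h)*(1/(2*h)) = -9 + 1 = -8)
g(3) + 23*K(-9, (-3 - 1) + 5) = -8 + 23*4 = -8 + 92 = 84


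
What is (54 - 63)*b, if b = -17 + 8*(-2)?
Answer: 297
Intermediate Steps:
b = -33 (b = -17 - 16 = -33)
(54 - 63)*b = (54 - 63)*(-33) = -9*(-33) = 297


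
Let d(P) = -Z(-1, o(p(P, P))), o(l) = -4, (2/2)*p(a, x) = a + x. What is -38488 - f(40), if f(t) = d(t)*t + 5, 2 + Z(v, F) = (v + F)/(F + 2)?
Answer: -38473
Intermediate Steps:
p(a, x) = a + x
Z(v, F) = -2 + (F + v)/(2 + F) (Z(v, F) = -2 + (v + F)/(F + 2) = -2 + (F + v)/(2 + F))
d(P) = -½ (d(P) = -(-4 - 1 - 1*(-4))/(2 - 4) = -(-4 - 1 + 4)/(-2) = -(-1)*(-1)/2 = -1*½ = -½)
f(t) = 5 - t/2 (f(t) = -t/2 + 5 = 5 - t/2)
-38488 - f(40) = -38488 - (5 - ½*40) = -38488 - (5 - 20) = -38488 - 1*(-15) = -38488 + 15 = -38473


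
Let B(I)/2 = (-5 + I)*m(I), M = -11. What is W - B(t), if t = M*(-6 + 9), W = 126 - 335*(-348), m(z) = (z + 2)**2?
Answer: 189742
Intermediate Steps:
m(z) = (2 + z)**2
W = 116706 (W = 126 + 116580 = 116706)
t = -33 (t = -11*(-6 + 9) = -11*3 = -33)
B(I) = 2*(2 + I)**2*(-5 + I) (B(I) = 2*((-5 + I)*(2 + I)**2) = 2*((2 + I)**2*(-5 + I)) = 2*(2 + I)**2*(-5 + I))
W - B(t) = 116706 - 2*(2 - 33)**2*(-5 - 33) = 116706 - 2*(-31)**2*(-38) = 116706 - 2*961*(-38) = 116706 - 1*(-73036) = 116706 + 73036 = 189742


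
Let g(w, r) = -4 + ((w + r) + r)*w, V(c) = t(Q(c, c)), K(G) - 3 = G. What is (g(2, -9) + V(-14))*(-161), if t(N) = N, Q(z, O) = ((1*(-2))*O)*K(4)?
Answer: -25760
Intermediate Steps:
K(G) = 3 + G
Q(z, O) = -14*O (Q(z, O) = ((1*(-2))*O)*(3 + 4) = -2*O*7 = -14*O)
V(c) = -14*c
g(w, r) = -4 + w*(w + 2*r) (g(w, r) = -4 + ((r + w) + r)*w = -4 + (w + 2*r)*w = -4 + w*(w + 2*r))
(g(2, -9) + V(-14))*(-161) = ((-4 + 2**2 + 2*(-9)*2) - 14*(-14))*(-161) = ((-4 + 4 - 36) + 196)*(-161) = (-36 + 196)*(-161) = 160*(-161) = -25760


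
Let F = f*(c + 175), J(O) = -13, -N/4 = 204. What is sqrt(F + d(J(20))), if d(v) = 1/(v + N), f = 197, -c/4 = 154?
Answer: I*sqrt(59705437186)/829 ≈ 294.75*I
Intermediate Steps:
N = -816 (N = -4*204 = -816)
c = -616 (c = -4*154 = -616)
d(v) = 1/(-816 + v) (d(v) = 1/(v - 816) = 1/(-816 + v))
F = -86877 (F = 197*(-616 + 175) = 197*(-441) = -86877)
sqrt(F + d(J(20))) = sqrt(-86877 + 1/(-816 - 13)) = sqrt(-86877 + 1/(-829)) = sqrt(-86877 - 1/829) = sqrt(-72021034/829) = I*sqrt(59705437186)/829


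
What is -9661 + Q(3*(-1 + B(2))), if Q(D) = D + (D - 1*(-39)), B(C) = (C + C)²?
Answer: -9532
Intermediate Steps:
B(C) = 4*C² (B(C) = (2*C)² = 4*C²)
Q(D) = 39 + 2*D (Q(D) = D + (D + 39) = D + (39 + D) = 39 + 2*D)
-9661 + Q(3*(-1 + B(2))) = -9661 + (39 + 2*(3*(-1 + 4*2²))) = -9661 + (39 + 2*(3*(-1 + 4*4))) = -9661 + (39 + 2*(3*(-1 + 16))) = -9661 + (39 + 2*(3*15)) = -9661 + (39 + 2*45) = -9661 + (39 + 90) = -9661 + 129 = -9532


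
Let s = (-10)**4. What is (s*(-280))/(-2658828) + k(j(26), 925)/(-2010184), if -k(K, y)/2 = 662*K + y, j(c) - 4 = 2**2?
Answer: 707699542247/668091688044 ≈ 1.0593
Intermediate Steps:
j(c) = 8 (j(c) = 4 + 2**2 = 4 + 4 = 8)
s = 10000
k(K, y) = -1324*K - 2*y (k(K, y) = -2*(662*K + y) = -2*(y + 662*K) = -1324*K - 2*y)
(s*(-280))/(-2658828) + k(j(26), 925)/(-2010184) = (10000*(-280))/(-2658828) + (-1324*8 - 2*925)/(-2010184) = -2800000*(-1/2658828) + (-10592 - 1850)*(-1/2010184) = 700000/664707 - 12442*(-1/2010184) = 700000/664707 + 6221/1005092 = 707699542247/668091688044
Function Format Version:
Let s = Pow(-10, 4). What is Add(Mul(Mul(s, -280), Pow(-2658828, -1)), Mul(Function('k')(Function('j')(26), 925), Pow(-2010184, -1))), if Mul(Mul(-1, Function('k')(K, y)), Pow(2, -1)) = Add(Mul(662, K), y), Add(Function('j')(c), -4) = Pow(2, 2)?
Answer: Rational(707699542247, 668091688044) ≈ 1.0593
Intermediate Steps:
Function('j')(c) = 8 (Function('j')(c) = Add(4, Pow(2, 2)) = Add(4, 4) = 8)
s = 10000
Function('k')(K, y) = Add(Mul(-1324, K), Mul(-2, y)) (Function('k')(K, y) = Mul(-2, Add(Mul(662, K), y)) = Mul(-2, Add(y, Mul(662, K))) = Add(Mul(-1324, K), Mul(-2, y)))
Add(Mul(Mul(s, -280), Pow(-2658828, -1)), Mul(Function('k')(Function('j')(26), 925), Pow(-2010184, -1))) = Add(Mul(Mul(10000, -280), Pow(-2658828, -1)), Mul(Add(Mul(-1324, 8), Mul(-2, 925)), Pow(-2010184, -1))) = Add(Mul(-2800000, Rational(-1, 2658828)), Mul(Add(-10592, -1850), Rational(-1, 2010184))) = Add(Rational(700000, 664707), Mul(-12442, Rational(-1, 2010184))) = Add(Rational(700000, 664707), Rational(6221, 1005092)) = Rational(707699542247, 668091688044)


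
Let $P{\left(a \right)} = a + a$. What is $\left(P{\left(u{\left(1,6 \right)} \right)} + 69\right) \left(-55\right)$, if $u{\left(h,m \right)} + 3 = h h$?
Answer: $-3575$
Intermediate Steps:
$u{\left(h,m \right)} = -3 + h^{2}$ ($u{\left(h,m \right)} = -3 + h h = -3 + h^{2}$)
$P{\left(a \right)} = 2 a$
$\left(P{\left(u{\left(1,6 \right)} \right)} + 69\right) \left(-55\right) = \left(2 \left(-3 + 1^{2}\right) + 69\right) \left(-55\right) = \left(2 \left(-3 + 1\right) + 69\right) \left(-55\right) = \left(2 \left(-2\right) + 69\right) \left(-55\right) = \left(-4 + 69\right) \left(-55\right) = 65 \left(-55\right) = -3575$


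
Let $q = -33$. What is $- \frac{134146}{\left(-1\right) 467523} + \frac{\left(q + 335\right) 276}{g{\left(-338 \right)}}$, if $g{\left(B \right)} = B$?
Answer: $- \frac{19461817874}{79011387} \approx -246.32$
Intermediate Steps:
$- \frac{134146}{\left(-1\right) 467523} + \frac{\left(q + 335\right) 276}{g{\left(-338 \right)}} = - \frac{134146}{\left(-1\right) 467523} + \frac{\left(-33 + 335\right) 276}{-338} = - \frac{134146}{-467523} + 302 \cdot 276 \left(- \frac{1}{338}\right) = \left(-134146\right) \left(- \frac{1}{467523}\right) + 83352 \left(- \frac{1}{338}\right) = \frac{134146}{467523} - \frac{41676}{169} = - \frac{19461817874}{79011387}$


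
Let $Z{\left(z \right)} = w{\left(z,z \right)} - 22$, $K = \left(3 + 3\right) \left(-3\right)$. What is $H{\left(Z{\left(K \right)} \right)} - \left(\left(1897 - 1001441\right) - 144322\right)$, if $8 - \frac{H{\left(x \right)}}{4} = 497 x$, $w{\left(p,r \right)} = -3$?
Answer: $1193598$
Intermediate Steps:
$K = -18$ ($K = 6 \left(-3\right) = -18$)
$Z{\left(z \right)} = -25$ ($Z{\left(z \right)} = -3 - 22 = -25$)
$H{\left(x \right)} = 32 - 1988 x$ ($H{\left(x \right)} = 32 - 4 \cdot 497 x = 32 - 1988 x$)
$H{\left(Z{\left(K \right)} \right)} - \left(\left(1897 - 1001441\right) - 144322\right) = \left(32 - -49700\right) - \left(\left(1897 - 1001441\right) - 144322\right) = \left(32 + 49700\right) - \left(\left(1897 - 1001441\right) - 144322\right) = 49732 - \left(-999544 - 144322\right) = 49732 - -1143866 = 49732 + 1143866 = 1193598$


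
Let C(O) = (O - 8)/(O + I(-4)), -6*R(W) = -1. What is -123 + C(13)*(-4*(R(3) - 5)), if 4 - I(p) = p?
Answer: -7459/63 ≈ -118.40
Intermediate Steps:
I(p) = 4 - p
R(W) = ⅙ (R(W) = -⅙*(-1) = ⅙)
C(O) = (-8 + O)/(8 + O) (C(O) = (O - 8)/(O + (4 - 1*(-4))) = (-8 + O)/(O + (4 + 4)) = (-8 + O)/(O + 8) = (-8 + O)/(8 + O))
-123 + C(13)*(-4*(R(3) - 5)) = -123 + ((-8 + 13)/(8 + 13))*(-4*(⅙ - 5)) = -123 + (5/21)*(-4*(-29/6)) = -123 + ((1/21)*5)*(58/3) = -123 + (5/21)*(58/3) = -123 + 290/63 = -7459/63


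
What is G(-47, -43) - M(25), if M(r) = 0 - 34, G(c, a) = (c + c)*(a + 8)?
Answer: 3324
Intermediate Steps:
G(c, a) = 2*c*(8 + a) (G(c, a) = (2*c)*(8 + a) = 2*c*(8 + a))
M(r) = -34
G(-47, -43) - M(25) = 2*(-47)*(8 - 43) - 1*(-34) = 2*(-47)*(-35) + 34 = 3290 + 34 = 3324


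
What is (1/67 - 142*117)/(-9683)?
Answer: 1113137/648761 ≈ 1.7158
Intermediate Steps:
(1/67 - 142*117)/(-9683) = (1/67 - 16614)*(-1/9683) = -1113137/67*(-1/9683) = 1113137/648761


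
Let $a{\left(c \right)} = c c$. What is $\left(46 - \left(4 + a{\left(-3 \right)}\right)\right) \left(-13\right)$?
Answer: $-429$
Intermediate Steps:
$a{\left(c \right)} = c^{2}$
$\left(46 - \left(4 + a{\left(-3 \right)}\right)\right) \left(-13\right) = \left(46 - \left(4 + \left(-3\right)^{2}\right)\right) \left(-13\right) = \left(46 - \left(4 + 9\right)\right) \left(-13\right) = \left(46 - 13\right) \left(-13\right) = 33 \left(-13\right) = -429$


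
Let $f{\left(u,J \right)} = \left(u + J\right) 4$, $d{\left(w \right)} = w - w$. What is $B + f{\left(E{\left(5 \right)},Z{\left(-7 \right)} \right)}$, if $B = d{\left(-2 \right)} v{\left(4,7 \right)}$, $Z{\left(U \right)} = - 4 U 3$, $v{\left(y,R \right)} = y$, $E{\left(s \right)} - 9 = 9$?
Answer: $408$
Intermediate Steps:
$E{\left(s \right)} = 18$ ($E{\left(s \right)} = 9 + 9 = 18$)
$Z{\left(U \right)} = - 12 U$
$d{\left(w \right)} = 0$
$B = 0$ ($B = 0 \cdot 4 = 0$)
$f{\left(u,J \right)} = 4 J + 4 u$ ($f{\left(u,J \right)} = \left(J + u\right) 4 = 4 J + 4 u$)
$B + f{\left(E{\left(5 \right)},Z{\left(-7 \right)} \right)} = 0 + \left(4 \left(\left(-12\right) \left(-7\right)\right) + 4 \cdot 18\right) = 0 + \left(4 \cdot 84 + 72\right) = 0 + \left(336 + 72\right) = 0 + 408 = 408$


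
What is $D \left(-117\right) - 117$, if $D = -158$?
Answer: $18369$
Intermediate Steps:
$D \left(-117\right) - 117 = \left(-158\right) \left(-117\right) - 117 = 18486 - 117 = 18369$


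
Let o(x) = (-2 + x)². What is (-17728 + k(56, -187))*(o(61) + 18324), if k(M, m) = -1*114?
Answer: -389044810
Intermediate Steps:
k(M, m) = -114
(-17728 + k(56, -187))*(o(61) + 18324) = (-17728 - 114)*((-2 + 61)² + 18324) = -17842*(59² + 18324) = -17842*(3481 + 18324) = -17842*21805 = -389044810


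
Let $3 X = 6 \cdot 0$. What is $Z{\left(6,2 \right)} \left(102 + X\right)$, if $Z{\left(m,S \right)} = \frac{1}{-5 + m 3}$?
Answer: $\frac{102}{13} \approx 7.8462$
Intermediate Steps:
$Z{\left(m,S \right)} = \frac{1}{-5 + 3 m}$
$X = 0$ ($X = \frac{6 \cdot 0}{3} = \frac{1}{3} \cdot 0 = 0$)
$Z{\left(6,2 \right)} \left(102 + X\right) = \frac{102 + 0}{-5 + 3 \cdot 6} = \frac{1}{-5 + 18} \cdot 102 = \frac{1}{13} \cdot 102 = \frac{102}{13}$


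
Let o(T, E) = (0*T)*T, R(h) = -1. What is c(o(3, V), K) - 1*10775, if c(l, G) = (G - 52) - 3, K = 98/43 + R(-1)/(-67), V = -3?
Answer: -31194621/2881 ≈ -10828.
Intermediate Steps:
o(T, E) = 0 (o(T, E) = 0*T = 0)
K = 6609/2881 (K = 98/43 - 1/(-67) = 98*(1/43) - 1*(-1/67) = 98/43 + 1/67 = 6609/2881 ≈ 2.2940)
c(l, G) = -55 + G (c(l, G) = (-52 + G) - 3 = -55 + G)
c(o(3, V), K) - 1*10775 = (-55 + 6609/2881) - 1*10775 = -151846/2881 - 10775 = -31194621/2881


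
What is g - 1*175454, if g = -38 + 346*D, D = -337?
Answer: -292094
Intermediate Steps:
g = -116640 (g = -38 + 346*(-337) = -38 - 116602 = -116640)
g - 1*175454 = -116640 - 1*175454 = -116640 - 175454 = -292094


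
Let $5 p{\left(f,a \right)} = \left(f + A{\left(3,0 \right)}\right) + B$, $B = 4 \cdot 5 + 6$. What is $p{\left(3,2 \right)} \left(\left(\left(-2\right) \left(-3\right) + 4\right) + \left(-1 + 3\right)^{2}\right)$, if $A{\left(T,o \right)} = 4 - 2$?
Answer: $\frac{434}{5} \approx 86.8$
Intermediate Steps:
$A{\left(T,o \right)} = 2$ ($A{\left(T,o \right)} = 4 - 2 = 2$)
$B = 26$ ($B = 20 + 6 = 26$)
$p{\left(f,a \right)} = \frac{28}{5} + \frac{f}{5}$ ($p{\left(f,a \right)} = \frac{\left(f + 2\right) + 26}{5} = \frac{\left(2 + f\right) + 26}{5} = \frac{28 + f}{5} = \frac{28}{5} + \frac{f}{5}$)
$p{\left(3,2 \right)} \left(\left(\left(-2\right) \left(-3\right) + 4\right) + \left(-1 + 3\right)^{2}\right) = \left(\frac{28}{5} + \frac{1}{5} \cdot 3\right) \left(\left(\left(-2\right) \left(-3\right) + 4\right) + \left(-1 + 3\right)^{2}\right) = \left(\frac{28}{5} + \frac{3}{5}\right) \left(\left(6 + 4\right) + 2^{2}\right) = \frac{31 \left(10 + 4\right)}{5} = \frac{31}{5} \cdot 14 = \frac{434}{5}$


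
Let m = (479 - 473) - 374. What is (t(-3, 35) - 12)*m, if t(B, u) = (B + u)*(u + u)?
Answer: -819904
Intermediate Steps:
m = -368 (m = 6 - 374 = -368)
t(B, u) = 2*u*(B + u) (t(B, u) = (B + u)*(2*u) = 2*u*(B + u))
(t(-3, 35) - 12)*m = (2*35*(-3 + 35) - 12)*(-368) = (2*35*32 - 12)*(-368) = (2240 - 12)*(-368) = 2228*(-368) = -819904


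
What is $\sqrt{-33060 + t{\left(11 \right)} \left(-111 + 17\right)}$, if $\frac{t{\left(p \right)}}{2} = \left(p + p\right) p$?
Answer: $2 i \sqrt{19639} \approx 280.28 i$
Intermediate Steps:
$t{\left(p \right)} = 4 p^{2}$ ($t{\left(p \right)} = 2 \left(p + p\right) p = 2 \cdot 2 p p = 2 \cdot 2 p^{2} = 4 p^{2}$)
$\sqrt{-33060 + t{\left(11 \right)} \left(-111 + 17\right)} = \sqrt{-33060 + 4 \cdot 11^{2} \left(-111 + 17\right)} = \sqrt{-33060 + 4 \cdot 121 \left(-94\right)} = \sqrt{-33060 + 484 \left(-94\right)} = \sqrt{-33060 - 45496} = \sqrt{-78556} = 2 i \sqrt{19639}$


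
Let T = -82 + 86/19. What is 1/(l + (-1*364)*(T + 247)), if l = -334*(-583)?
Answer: 19/2527274 ≈ 7.5180e-6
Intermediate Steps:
T = -1472/19 (T = -82 + 86*(1/19) = -82 + 86/19 = -1472/19 ≈ -77.474)
l = 194722
1/(l + (-1*364)*(T + 247)) = 1/(194722 + (-1*364)*(-1472/19 + 247)) = 1/(194722 - 364*3221/19) = 1/(194722 - 1172444/19) = 1/(2527274/19) = 19/2527274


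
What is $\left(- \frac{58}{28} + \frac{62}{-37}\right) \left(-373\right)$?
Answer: $\frac{723993}{518} \approx 1397.7$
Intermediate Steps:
$\left(- \frac{58}{28} + \frac{62}{-37}\right) \left(-373\right) = \left(\left(-58\right) \frac{1}{28} + 62 \left(- \frac{1}{37}\right)\right) \left(-373\right) = \left(- \frac{29}{14} - \frac{62}{37}\right) \left(-373\right) = \left(- \frac{1941}{518}\right) \left(-373\right) = \frac{723993}{518}$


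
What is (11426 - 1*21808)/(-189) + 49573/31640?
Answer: 48265111/854280 ≈ 56.498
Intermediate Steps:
(11426 - 1*21808)/(-189) + 49573/31640 = (11426 - 21808)*(-1/189) + 49573*(1/31640) = -10382*(-1/189) + 49573/31640 = 10382/189 + 49573/31640 = 48265111/854280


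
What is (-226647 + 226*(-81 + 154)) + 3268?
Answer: -206881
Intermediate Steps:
(-226647 + 226*(-81 + 154)) + 3268 = (-226647 + 226*73) + 3268 = (-226647 + 16498) + 3268 = -210149 + 3268 = -206881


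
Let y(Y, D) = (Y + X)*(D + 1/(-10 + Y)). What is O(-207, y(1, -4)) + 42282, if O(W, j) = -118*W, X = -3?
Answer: 66708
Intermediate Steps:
y(Y, D) = (-3 + Y)*(D + 1/(-10 + Y)) (y(Y, D) = (Y - 3)*(D + 1/(-10 + Y)) = (-3 + Y)*(D + 1/(-10 + Y)))
O(-207, y(1, -4)) + 42282 = -118*(-207) + 42282 = 24426 + 42282 = 66708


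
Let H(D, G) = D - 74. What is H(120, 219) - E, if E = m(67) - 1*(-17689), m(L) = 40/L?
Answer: -1182121/67 ≈ -17644.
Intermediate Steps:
H(D, G) = -74 + D
E = 1185203/67 (E = 40/67 - 1*(-17689) = 40*(1/67) + 17689 = 40/67 + 17689 = 1185203/67 ≈ 17690.)
H(120, 219) - E = (-74 + 120) - 1*1185203/67 = 46 - 1185203/67 = -1182121/67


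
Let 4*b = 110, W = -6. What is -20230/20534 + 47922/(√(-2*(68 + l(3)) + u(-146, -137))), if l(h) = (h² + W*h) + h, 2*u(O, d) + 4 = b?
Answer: -10115/10267 - 95844*I*√449/449 ≈ -0.9852 - 4523.2*I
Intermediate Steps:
b = 55/2 (b = (¼)*110 = 55/2 ≈ 27.500)
u(O, d) = 47/4 (u(O, d) = -2 + (½)*(55/2) = -2 + 55/4 = 47/4)
l(h) = h² - 5*h (l(h) = (h² - 6*h) + h = h² - 5*h)
-20230/20534 + 47922/(√(-2*(68 + l(3)) + u(-146, -137))) = -20230/20534 + 47922/(√(-2*(68 + 3*(-5 + 3)) + 47/4)) = -20230*1/20534 + 47922/(√(-2*(68 + 3*(-2)) + 47/4)) = -10115/10267 + 47922/(√(-2*(68 - 6) + 47/4)) = -10115/10267 + 47922/(√(-2*62 + 47/4)) = -10115/10267 + 47922/(√(-124 + 47/4)) = -10115/10267 + 47922/(√(-449/4)) = -10115/10267 + 47922/((I*√449/2)) = -10115/10267 + 47922*(-2*I*√449/449) = -10115/10267 - 95844*I*√449/449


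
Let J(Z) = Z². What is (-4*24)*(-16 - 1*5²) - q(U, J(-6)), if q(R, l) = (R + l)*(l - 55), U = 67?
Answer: 5893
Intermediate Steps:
q(R, l) = (-55 + l)*(R + l) (q(R, l) = (R + l)*(-55 + l) = (-55 + l)*(R + l))
(-4*24)*(-16 - 1*5²) - q(U, J(-6)) = (-4*24)*(-16 - 1*5²) - (((-6)²)² - 55*67 - 55*(-6)² + 67*(-6)²) = -96*(-16 - 1*25) - (36² - 3685 - 55*36 + 67*36) = -96*(-16 - 25) - (1296 - 3685 - 1980 + 2412) = -96*(-41) - 1*(-1957) = 3936 + 1957 = 5893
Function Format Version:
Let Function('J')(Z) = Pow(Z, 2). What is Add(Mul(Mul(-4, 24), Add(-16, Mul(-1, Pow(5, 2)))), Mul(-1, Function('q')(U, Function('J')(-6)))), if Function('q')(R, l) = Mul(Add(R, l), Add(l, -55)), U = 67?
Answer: 5893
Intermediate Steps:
Function('q')(R, l) = Mul(Add(-55, l), Add(R, l)) (Function('q')(R, l) = Mul(Add(R, l), Add(-55, l)) = Mul(Add(-55, l), Add(R, l)))
Add(Mul(Mul(-4, 24), Add(-16, Mul(-1, Pow(5, 2)))), Mul(-1, Function('q')(U, Function('J')(-6)))) = Add(Mul(Mul(-4, 24), Add(-16, Mul(-1, Pow(5, 2)))), Mul(-1, Add(Pow(Pow(-6, 2), 2), Mul(-55, 67), Mul(-55, Pow(-6, 2)), Mul(67, Pow(-6, 2))))) = Add(Mul(-96, Add(-16, Mul(-1, 25))), Mul(-1, Add(Pow(36, 2), -3685, Mul(-55, 36), Mul(67, 36)))) = Add(Mul(-96, Add(-16, -25)), Mul(-1, Add(1296, -3685, -1980, 2412))) = Add(Mul(-96, -41), Mul(-1, -1957)) = Add(3936, 1957) = 5893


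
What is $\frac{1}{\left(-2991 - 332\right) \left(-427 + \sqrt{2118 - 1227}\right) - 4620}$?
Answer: $\frac{1414301}{1990408603462} + \frac{29907 \sqrt{11}}{1990408603462} \approx 7.6039 \cdot 10^{-7}$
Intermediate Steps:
$\frac{1}{\left(-2991 - 332\right) \left(-427 + \sqrt{2118 - 1227}\right) - 4620} = \frac{1}{- 3323 \left(-427 + \sqrt{891}\right) - 4620} = \frac{1}{- 3323 \left(-427 + 9 \sqrt{11}\right) - 4620} = \frac{1}{\left(1418921 - 29907 \sqrt{11}\right) - 4620} = \frac{1}{1414301 - 29907 \sqrt{11}}$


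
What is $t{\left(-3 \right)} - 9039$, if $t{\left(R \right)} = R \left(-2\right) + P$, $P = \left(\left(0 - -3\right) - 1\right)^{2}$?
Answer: $-9029$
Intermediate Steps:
$P = 4$ ($P = \left(\left(0 + 3\right) - 1\right)^{2} = \left(3 - 1\right)^{2} = 2^{2} = 4$)
$t{\left(R \right)} = 4 - 2 R$ ($t{\left(R \right)} = R \left(-2\right) + 4 = - 2 R + 4 = 4 - 2 R$)
$t{\left(-3 \right)} - 9039 = \left(4 - -6\right) - 9039 = \left(4 + 6\right) - 9039 = 10 - 9039 = -9029$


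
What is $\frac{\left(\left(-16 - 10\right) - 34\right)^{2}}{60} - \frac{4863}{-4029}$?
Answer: $\frac{82201}{1343} \approx 61.207$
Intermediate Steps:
$\frac{\left(\left(-16 - 10\right) - 34\right)^{2}}{60} - \frac{4863}{-4029} = \left(\left(-16 - 10\right) - 34\right)^{2} \cdot \frac{1}{60} - - \frac{1621}{1343} = \left(-26 - 34\right)^{2} \cdot \frac{1}{60} + \frac{1621}{1343} = \left(-60\right)^{2} \cdot \frac{1}{60} + \frac{1621}{1343} = 3600 \cdot \frac{1}{60} + \frac{1621}{1343} = 60 + \frac{1621}{1343} = \frac{82201}{1343}$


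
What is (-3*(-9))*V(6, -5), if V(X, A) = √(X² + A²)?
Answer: 27*√61 ≈ 210.88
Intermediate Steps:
V(X, A) = √(A² + X²)
(-3*(-9))*V(6, -5) = (-3*(-9))*√((-5)² + 6²) = 27*√(25 + 36) = 27*√61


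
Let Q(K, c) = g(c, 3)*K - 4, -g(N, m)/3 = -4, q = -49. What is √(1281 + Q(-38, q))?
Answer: √821 ≈ 28.653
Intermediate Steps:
g(N, m) = 12 (g(N, m) = -3*(-4) = 12)
Q(K, c) = -4 + 12*K (Q(K, c) = 12*K - 4 = -4 + 12*K)
√(1281 + Q(-38, q)) = √(1281 + (-4 + 12*(-38))) = √(1281 + (-4 - 456)) = √(1281 - 460) = √821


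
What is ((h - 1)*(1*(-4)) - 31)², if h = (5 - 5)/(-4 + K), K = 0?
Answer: 729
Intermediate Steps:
h = 0 (h = (5 - 5)/(-4 + 0) = 0/(-4) = 0*(-¼) = 0)
((h - 1)*(1*(-4)) - 31)² = ((0 - 1)*(1*(-4)) - 31)² = (-1*(-4) - 31)² = (4 - 31)² = (-27)² = 729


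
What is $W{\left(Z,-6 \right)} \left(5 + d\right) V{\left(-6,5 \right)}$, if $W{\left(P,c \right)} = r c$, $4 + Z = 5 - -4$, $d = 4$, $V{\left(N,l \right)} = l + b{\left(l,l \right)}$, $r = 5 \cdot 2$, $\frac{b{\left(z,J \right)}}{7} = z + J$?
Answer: $-40500$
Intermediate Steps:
$b{\left(z,J \right)} = 7 J + 7 z$ ($b{\left(z,J \right)} = 7 \left(z + J\right) = 7 \left(J + z\right) = 7 J + 7 z$)
$r = 10$
$V{\left(N,l \right)} = 15 l$ ($V{\left(N,l \right)} = l + \left(7 l + 7 l\right) = l + 14 l = 15 l$)
$Z = 5$ ($Z = -4 + \left(5 - -4\right) = -4 + \left(5 + 4\right) = -4 + 9 = 5$)
$W{\left(P,c \right)} = 10 c$
$W{\left(Z,-6 \right)} \left(5 + d\right) V{\left(-6,5 \right)} = 10 \left(-6\right) \left(5 + 4\right) 15 \cdot 5 = \left(-60\right) 9 \cdot 75 = \left(-540\right) 75 = -40500$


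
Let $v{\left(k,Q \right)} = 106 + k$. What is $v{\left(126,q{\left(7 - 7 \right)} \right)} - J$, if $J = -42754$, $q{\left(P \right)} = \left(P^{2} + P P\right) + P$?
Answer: $42986$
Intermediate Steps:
$q{\left(P \right)} = P + 2 P^{2}$ ($q{\left(P \right)} = \left(P^{2} + P^{2}\right) + P = 2 P^{2} + P = P + 2 P^{2}$)
$v{\left(126,q{\left(7 - 7 \right)} \right)} - J = \left(106 + 126\right) - -42754 = 232 + 42754 = 42986$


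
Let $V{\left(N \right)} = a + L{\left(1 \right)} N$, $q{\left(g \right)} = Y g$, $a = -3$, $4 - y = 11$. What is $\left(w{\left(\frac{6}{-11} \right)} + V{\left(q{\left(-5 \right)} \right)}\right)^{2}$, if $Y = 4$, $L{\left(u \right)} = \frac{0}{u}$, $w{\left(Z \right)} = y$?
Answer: $100$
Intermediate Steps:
$y = -7$ ($y = 4 - 11 = -7$)
$w{\left(Z \right)} = -7$
$L{\left(u \right)} = 0$
$q{\left(g \right)} = 4 g$
$V{\left(N \right)} = -3$ ($V{\left(N \right)} = -3 + 0 N = -3 + 0 = -3$)
$\left(w{\left(\frac{6}{-11} \right)} + V{\left(q{\left(-5 \right)} \right)}\right)^{2} = \left(-7 - 3\right)^{2} = \left(-10\right)^{2} = 100$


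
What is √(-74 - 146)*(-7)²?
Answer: 98*I*√55 ≈ 726.79*I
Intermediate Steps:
√(-74 - 146)*(-7)² = √(-220)*49 = (2*I*√55)*49 = 98*I*√55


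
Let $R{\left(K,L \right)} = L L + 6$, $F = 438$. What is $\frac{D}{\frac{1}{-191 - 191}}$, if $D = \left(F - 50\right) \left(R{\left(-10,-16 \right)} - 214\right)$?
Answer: $-7114368$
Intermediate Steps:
$R{\left(K,L \right)} = 6 + L^{2}$ ($R{\left(K,L \right)} = L^{2} + 6 = 6 + L^{2}$)
$D = 18624$ ($D = \left(438 - 50\right) \left(\left(6 + \left(-16\right)^{2}\right) - 214\right) = 388 \left(\left(6 + 256\right) - 214\right) = 388 \left(262 - 214\right) = 388 \cdot 48 = 18624$)
$\frac{D}{\frac{1}{-191 - 191}} = \frac{18624}{\frac{1}{-191 - 191}} = \frac{18624}{\frac{1}{-382}} = \frac{18624}{- \frac{1}{382}} = 18624 \left(-382\right) = -7114368$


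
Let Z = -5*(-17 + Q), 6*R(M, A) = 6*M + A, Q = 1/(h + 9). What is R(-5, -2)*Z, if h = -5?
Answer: -1340/3 ≈ -446.67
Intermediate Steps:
Q = 1/4 (Q = 1/(-5 + 9) = 1/4 ≈ 0.25000)
R(M, A) = M + A/6 (R(M, A) = (6*M + A)/6 = (A + 6*M)/6 = M + A/6)
Z = 335/4 (Z = -5*(-17 + 1/4) = -5*(-67/4) = 335/4 ≈ 83.750)
R(-5, -2)*Z = (-5 + (1/6)*(-2))*(335/4) = (-5 - 1/3)*(335/4) = -16/3*335/4 = -1340/3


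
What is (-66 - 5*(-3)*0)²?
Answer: 4356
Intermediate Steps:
(-66 - 5*(-3)*0)² = (-66 + 15*0)² = (-66 + 0)² = (-66)² = 4356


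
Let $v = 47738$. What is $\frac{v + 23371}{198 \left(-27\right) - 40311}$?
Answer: $- \frac{7901}{5073} \approx -1.5575$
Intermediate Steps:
$\frac{v + 23371}{198 \left(-27\right) - 40311} = \frac{47738 + 23371}{198 \left(-27\right) - 40311} = \frac{71109}{-5346 - 40311} = \frac{71109}{-45657} = 71109 \left(- \frac{1}{45657}\right) = - \frac{7901}{5073}$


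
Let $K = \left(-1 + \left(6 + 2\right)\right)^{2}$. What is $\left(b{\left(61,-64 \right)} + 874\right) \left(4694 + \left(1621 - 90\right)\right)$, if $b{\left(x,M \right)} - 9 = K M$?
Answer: $-14024925$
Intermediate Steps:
$K = 49$ ($K = \left(-1 + 8\right)^{2} = 7^{2} = 49$)
$b{\left(x,M \right)} = 9 + 49 M$
$\left(b{\left(61,-64 \right)} + 874\right) \left(4694 + \left(1621 - 90\right)\right) = \left(\left(9 + 49 \left(-64\right)\right) + 874\right) \left(4694 + \left(1621 - 90\right)\right) = \left(\left(9 - 3136\right) + 874\right) \left(4694 + 1531\right) = \left(-3127 + 874\right) 6225 = \left(-2253\right) 6225 = -14024925$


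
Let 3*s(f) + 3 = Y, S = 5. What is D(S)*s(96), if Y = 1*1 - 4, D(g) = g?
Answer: -10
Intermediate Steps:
Y = -3 (Y = 1 - 4 = -3)
s(f) = -2 (s(f) = -1 + (⅓)*(-3) = -1 - 1 = -2)
D(S)*s(96) = 5*(-2) = -10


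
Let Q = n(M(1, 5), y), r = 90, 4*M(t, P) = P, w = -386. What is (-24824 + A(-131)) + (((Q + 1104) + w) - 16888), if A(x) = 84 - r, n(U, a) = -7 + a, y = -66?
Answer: -41073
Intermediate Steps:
M(t, P) = P/4
Q = -73 (Q = -7 - 66 = -73)
A(x) = -6 (A(x) = 84 - 1*90 = 84 - 90 = -6)
(-24824 + A(-131)) + (((Q + 1104) + w) - 16888) = (-24824 - 6) + (((-73 + 1104) - 386) - 16888) = -24830 + ((1031 - 386) - 16888) = -24830 + (645 - 16888) = -24830 - 16243 = -41073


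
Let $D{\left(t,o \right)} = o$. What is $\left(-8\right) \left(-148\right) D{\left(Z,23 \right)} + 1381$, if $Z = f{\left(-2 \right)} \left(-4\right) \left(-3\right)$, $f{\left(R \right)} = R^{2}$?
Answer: $28613$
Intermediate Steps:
$Z = 48$ ($Z = \left(-2\right)^{2} \left(-4\right) \left(-3\right) = 4 \left(-4\right) \left(-3\right) = \left(-16\right) \left(-3\right) = 48$)
$\left(-8\right) \left(-148\right) D{\left(Z,23 \right)} + 1381 = \left(-8\right) \left(-148\right) 23 + 1381 = 1184 \cdot 23 + 1381 = 27232 + 1381 = 28613$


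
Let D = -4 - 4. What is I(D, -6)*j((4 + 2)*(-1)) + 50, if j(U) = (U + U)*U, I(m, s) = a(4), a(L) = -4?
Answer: -238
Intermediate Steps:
D = -8
I(m, s) = -4
j(U) = 2*U² (j(U) = (2*U)*U = 2*U²)
I(D, -6)*j((4 + 2)*(-1)) + 50 = -8*((4 + 2)*(-1))² + 50 = -8*(6*(-1))² + 50 = -8*(-6)² + 50 = -8*36 + 50 = -4*72 + 50 = -288 + 50 = -238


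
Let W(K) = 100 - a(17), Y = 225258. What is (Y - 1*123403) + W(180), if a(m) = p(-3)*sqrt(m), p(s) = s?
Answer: 101955 + 3*sqrt(17) ≈ 1.0197e+5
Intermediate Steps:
a(m) = -3*sqrt(m)
W(K) = 100 + 3*sqrt(17) (W(K) = 100 - (-3)*sqrt(17) = 100 + 3*sqrt(17))
(Y - 1*123403) + W(180) = (225258 - 1*123403) + (100 + 3*sqrt(17)) = (225258 - 123403) + (100 + 3*sqrt(17)) = 101855 + (100 + 3*sqrt(17)) = 101955 + 3*sqrt(17)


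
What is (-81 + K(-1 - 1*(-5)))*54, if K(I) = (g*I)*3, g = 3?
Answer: -2430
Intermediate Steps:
K(I) = 9*I (K(I) = (3*I)*3 = 9*I)
(-81 + K(-1 - 1*(-5)))*54 = (-81 + 9*(-1 - 1*(-5)))*54 = (-81 + 9*(-1 + 5))*54 = (-81 + 9*4)*54 = (-81 + 36)*54 = -45*54 = -2430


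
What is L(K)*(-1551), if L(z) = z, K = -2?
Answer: 3102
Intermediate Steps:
L(K)*(-1551) = -2*(-1551) = 3102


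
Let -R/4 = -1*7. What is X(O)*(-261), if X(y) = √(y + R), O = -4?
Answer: -522*√6 ≈ -1278.6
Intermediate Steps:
R = 28 (R = -(-4)*7 = -4*(-7) = 28)
X(y) = √(28 + y) (X(y) = √(y + 28) = √(28 + y))
X(O)*(-261) = √(28 - 4)*(-261) = √24*(-261) = (2*√6)*(-261) = -522*√6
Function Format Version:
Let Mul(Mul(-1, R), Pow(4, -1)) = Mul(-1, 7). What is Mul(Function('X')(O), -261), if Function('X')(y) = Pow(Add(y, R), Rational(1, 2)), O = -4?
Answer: Mul(-522, Pow(6, Rational(1, 2))) ≈ -1278.6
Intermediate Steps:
R = 28 (R = Mul(-4, Mul(-1, 7)) = Mul(-4, -7) = 28)
Function('X')(y) = Pow(Add(28, y), Rational(1, 2)) (Function('X')(y) = Pow(Add(y, 28), Rational(1, 2)) = Pow(Add(28, y), Rational(1, 2)))
Mul(Function('X')(O), -261) = Mul(Pow(Add(28, -4), Rational(1, 2)), -261) = Mul(Pow(24, Rational(1, 2)), -261) = Mul(Mul(2, Pow(6, Rational(1, 2))), -261) = Mul(-522, Pow(6, Rational(1, 2)))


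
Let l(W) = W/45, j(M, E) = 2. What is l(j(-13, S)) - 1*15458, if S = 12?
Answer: -695608/45 ≈ -15458.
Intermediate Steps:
l(W) = W/45 (l(W) = W*(1/45) = W/45)
l(j(-13, S)) - 1*15458 = (1/45)*2 - 1*15458 = 2/45 - 15458 = -695608/45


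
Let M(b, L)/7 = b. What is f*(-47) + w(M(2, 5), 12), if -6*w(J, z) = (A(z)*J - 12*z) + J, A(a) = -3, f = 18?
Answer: -2452/3 ≈ -817.33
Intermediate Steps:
M(b, L) = 7*b
w(J, z) = 2*z + J/3 (w(J, z) = -((-3*J - 12*z) + J)/6 = -((-12*z - 3*J) + J)/6 = -(-12*z - 2*J)/6 = 2*z + J/3)
f*(-47) + w(M(2, 5), 12) = 18*(-47) + (2*12 + (7*2)/3) = -846 + (24 + (⅓)*14) = -846 + (24 + 14/3) = -846 + 86/3 = -2452/3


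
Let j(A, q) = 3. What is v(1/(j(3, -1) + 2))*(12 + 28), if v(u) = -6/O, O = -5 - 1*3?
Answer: 30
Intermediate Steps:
O = -8 (O = -5 - 3 = -8)
v(u) = ¾ (v(u) = -6/(-8) = -6*(-⅛) = ¾)
v(1/(j(3, -1) + 2))*(12 + 28) = 3*(12 + 28)/4 = (¾)*40 = 30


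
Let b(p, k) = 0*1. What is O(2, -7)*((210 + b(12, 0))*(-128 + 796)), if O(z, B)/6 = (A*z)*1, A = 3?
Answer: 5050080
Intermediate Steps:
b(p, k) = 0
O(z, B) = 18*z (O(z, B) = 6*((3*z)*1) = 6*(3*z) = 18*z)
O(2, -7)*((210 + b(12, 0))*(-128 + 796)) = (18*2)*((210 + 0)*(-128 + 796)) = 36*(210*668) = 36*140280 = 5050080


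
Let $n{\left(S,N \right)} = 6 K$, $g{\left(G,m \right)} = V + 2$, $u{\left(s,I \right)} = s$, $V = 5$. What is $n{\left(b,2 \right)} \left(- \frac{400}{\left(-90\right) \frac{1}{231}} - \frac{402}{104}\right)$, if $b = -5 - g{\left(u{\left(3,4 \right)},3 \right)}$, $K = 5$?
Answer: $\frac{797785}{26} \approx 30684.0$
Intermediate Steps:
$g{\left(G,m \right)} = 7$ ($g{\left(G,m \right)} = 5 + 2 = 7$)
$b = -12$ ($b = -5 - 7 = -12$)
$n{\left(S,N \right)} = 30$ ($n{\left(S,N \right)} = 6 \cdot 5 = 30$)
$n{\left(b,2 \right)} \left(- \frac{400}{\left(-90\right) \frac{1}{231}} - \frac{402}{104}\right) = 30 \left(- \frac{400}{\left(-90\right) \frac{1}{231}} - \frac{402}{104}\right) = 30 \left(- \frac{400}{\left(-90\right) \frac{1}{231}} - \frac{201}{52}\right) = 30 \left(- \frac{400}{- \frac{30}{77}} - \frac{201}{52}\right) = 30 \left(\left(-400\right) \left(- \frac{77}{30}\right) - \frac{201}{52}\right) = 30 \left(\frac{3080}{3} - \frac{201}{52}\right) = 30 \cdot \frac{159557}{156} = \frac{797785}{26}$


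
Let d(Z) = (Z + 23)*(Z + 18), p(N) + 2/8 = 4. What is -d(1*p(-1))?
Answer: -9309/16 ≈ -581.81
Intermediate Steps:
p(N) = 15/4 (p(N) = -¼ + 4 = 15/4)
d(Z) = (18 + Z)*(23 + Z) (d(Z) = (23 + Z)*(18 + Z) = (18 + Z)*(23 + Z))
-d(1*p(-1)) = -(414 + (1*(15/4))² + 41*(1*(15/4))) = -(414 + (15/4)² + 41*(15/4)) = -(414 + 225/16 + 615/4) = -1*9309/16 = -9309/16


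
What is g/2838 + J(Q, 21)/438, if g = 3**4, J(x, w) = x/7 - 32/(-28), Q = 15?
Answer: 26135/725109 ≈ 0.036043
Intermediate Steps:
J(x, w) = 8/7 + x/7 (J(x, w) = x*(1/7) - 32*(-1/28) = x/7 + 8/7 = 8/7 + x/7)
g = 81
g/2838 + J(Q, 21)/438 = 81/2838 + (8/7 + (1/7)*15)/438 = 81*(1/2838) + (8/7 + 15/7)*(1/438) = 27/946 + (23/7)*(1/438) = 27/946 + 23/3066 = 26135/725109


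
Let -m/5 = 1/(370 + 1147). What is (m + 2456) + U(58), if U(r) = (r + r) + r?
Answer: 3989705/1517 ≈ 2630.0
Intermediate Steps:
m = -5/1517 (m = -5/(370 + 1147) = -5/1517 ≈ -0.0032960)
U(r) = 3*r (U(r) = 2*r + r = 3*r)
(m + 2456) + U(58) = (-5/1517 + 2456) + 3*58 = 3725747/1517 + 174 = 3989705/1517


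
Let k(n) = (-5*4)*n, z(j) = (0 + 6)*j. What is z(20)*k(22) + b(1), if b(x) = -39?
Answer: -52839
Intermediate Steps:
z(j) = 6*j
k(n) = -20*n
z(20)*k(22) + b(1) = (6*20)*(-20*22) - 39 = 120*(-440) - 39 = -52800 - 39 = -52839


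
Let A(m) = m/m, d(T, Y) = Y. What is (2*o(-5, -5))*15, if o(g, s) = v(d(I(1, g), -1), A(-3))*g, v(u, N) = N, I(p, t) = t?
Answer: -150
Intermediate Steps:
A(m) = 1
o(g, s) = g (o(g, s) = 1*g = g)
(2*o(-5, -5))*15 = (2*(-5))*15 = -10*15 = -150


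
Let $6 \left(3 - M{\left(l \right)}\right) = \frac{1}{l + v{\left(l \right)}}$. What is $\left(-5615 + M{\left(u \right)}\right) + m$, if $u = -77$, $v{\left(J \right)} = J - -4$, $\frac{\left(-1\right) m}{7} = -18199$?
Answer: $\frac{109602901}{900} \approx 1.2178 \cdot 10^{5}$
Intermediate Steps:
$m = 127393$ ($m = \left(-7\right) \left(-18199\right) = 127393$)
$v{\left(J \right)} = 4 + J$ ($v{\left(J \right)} = J + 4 = 4 + J$)
$M{\left(l \right)} = 3 - \frac{1}{6 \left(4 + 2 l\right)}$ ($M{\left(l \right)} = 3 - \frac{1}{6 \left(l + \left(4 + l\right)\right)} = 3 - \frac{1}{6 \left(4 + 2 l\right)}$)
$\left(-5615 + M{\left(u \right)}\right) + m = \left(-5615 + \frac{71 + 36 \left(-77\right)}{12 \left(2 - 77\right)}\right) + 127393 = \left(-5615 + \frac{71 - 2772}{12 \left(-75\right)}\right) + 127393 = \left(-5615 + \frac{1}{12} \left(- \frac{1}{75}\right) \left(-2701\right)\right) + 127393 = \left(-5615 + \frac{2701}{900}\right) + 127393 = - \frac{5050799}{900} + 127393 = \frac{109602901}{900}$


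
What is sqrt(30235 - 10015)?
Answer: 2*sqrt(5055) ≈ 142.20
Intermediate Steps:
sqrt(30235 - 10015) = sqrt(20220) = 2*sqrt(5055)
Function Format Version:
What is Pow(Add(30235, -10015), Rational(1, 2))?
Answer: Mul(2, Pow(5055, Rational(1, 2))) ≈ 142.20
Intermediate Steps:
Pow(Add(30235, -10015), Rational(1, 2)) = Pow(20220, Rational(1, 2)) = Mul(2, Pow(5055, Rational(1, 2)))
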